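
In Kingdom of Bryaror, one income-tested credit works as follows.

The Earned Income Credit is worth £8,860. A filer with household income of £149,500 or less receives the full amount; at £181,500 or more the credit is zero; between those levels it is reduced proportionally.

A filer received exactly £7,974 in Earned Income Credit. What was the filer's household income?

£7,974 is 7,974/8,860 of the full £8,860, so 886/8,860 of the £32,000 range has been used: income = £149,500 + £32,000 × 886/8,860 = £152,700.

£152,700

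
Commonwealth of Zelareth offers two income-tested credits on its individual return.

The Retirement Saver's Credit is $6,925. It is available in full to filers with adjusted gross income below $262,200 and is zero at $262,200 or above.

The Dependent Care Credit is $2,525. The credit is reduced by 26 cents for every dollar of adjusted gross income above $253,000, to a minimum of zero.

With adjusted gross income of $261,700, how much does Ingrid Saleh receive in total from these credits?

$7,188

Retirement Saver's Credit: $261,700 is below the $262,200 cutoff, so the full $6,925 applies.
Dependent Care Credit: 26% of the $8,700 excess over $253,000 is $2,262; credit = $2,525 − $2,262 = $263.
Total: $6,925 + $263 = $7,188.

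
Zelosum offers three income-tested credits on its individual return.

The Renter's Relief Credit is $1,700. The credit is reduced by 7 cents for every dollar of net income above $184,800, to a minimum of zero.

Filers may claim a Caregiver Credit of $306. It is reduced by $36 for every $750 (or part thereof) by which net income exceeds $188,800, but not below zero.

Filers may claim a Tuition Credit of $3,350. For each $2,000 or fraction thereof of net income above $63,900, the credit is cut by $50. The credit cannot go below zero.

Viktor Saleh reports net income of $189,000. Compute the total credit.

Renter's Relief Credit: 7% of the $4,200 excess over $184,800 is $294; credit = $1,700 − $294 = $1,406.
Caregiver Credit: income exceeds $188,800 by $200, which is 1 full-or-partial $750 increment; reduction = 1 × $36 = $36, leaving $270.
Tuition Credit: income exceeds $63,900 by $125,100, which is 63 full-or-partial $2,000 increments; reduction = 63 × $50 = $3,150, leaving $200.
Total: $1,406 + $270 + $200 = $1,876.

$1,876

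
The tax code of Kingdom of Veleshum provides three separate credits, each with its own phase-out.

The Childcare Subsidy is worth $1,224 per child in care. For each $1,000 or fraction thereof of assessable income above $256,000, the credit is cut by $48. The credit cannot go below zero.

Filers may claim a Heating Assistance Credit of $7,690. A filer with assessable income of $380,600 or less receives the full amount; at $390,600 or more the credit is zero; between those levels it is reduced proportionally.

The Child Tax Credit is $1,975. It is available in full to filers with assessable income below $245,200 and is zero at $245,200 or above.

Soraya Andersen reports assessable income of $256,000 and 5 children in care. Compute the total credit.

$13,810

Childcare Subsidy: base = 5 × $1,224 = $6,120. $256,000 is at or below the $256,000 threshold, so the full $6,120 applies.
Heating Assistance Credit: $256,000 is at or below the $380,600 threshold, so the full $7,690 applies.
Child Tax Credit: $256,000 meets or exceeds the $245,200 cutoff, so the credit is $0.
Total: $6,120 + $7,690 + $0 = $13,810.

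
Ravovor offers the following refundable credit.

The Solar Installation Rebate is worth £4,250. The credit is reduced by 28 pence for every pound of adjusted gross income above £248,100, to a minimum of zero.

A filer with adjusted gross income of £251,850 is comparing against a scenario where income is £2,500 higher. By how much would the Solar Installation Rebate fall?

At £251,850 — 28% of the £3,750 excess over £248,100 is £1,050; credit = £4,250 − £1,050 = £3,200.
At £254,350 — 28% of the £6,250 excess over £248,100 is £1,750; credit = £4,250 − £1,750 = £2,500.
Lost: £3,200 − £2,500 = £700.

£700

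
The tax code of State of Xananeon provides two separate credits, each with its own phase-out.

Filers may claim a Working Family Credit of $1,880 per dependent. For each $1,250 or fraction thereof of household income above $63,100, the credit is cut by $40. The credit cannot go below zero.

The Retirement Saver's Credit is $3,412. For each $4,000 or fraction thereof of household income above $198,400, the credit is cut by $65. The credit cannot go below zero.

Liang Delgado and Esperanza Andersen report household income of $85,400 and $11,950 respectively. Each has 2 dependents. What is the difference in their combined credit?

Liang ($85,400): Working Family Credit: base = 2 × $1,880 = $3,760. income exceeds $63,100 by $22,300, which is 18 full-or-partial $1,250 increments; reduction = 18 × $40 = $720, leaving $3,040. Retirement Saver's Credit: $85,400 is at or below the $198,400 threshold, so the full $3,412 applies. total $3,040 + $3,412 = $6,452
Esperanza ($11,950): Working Family Credit: base = 2 × $1,880 = $3,760. $11,950 is at or below the $63,100 threshold, so the full $3,760 applies. Retirement Saver's Credit: $11,950 is at or below the $198,400 threshold, so the full $3,412 applies. total $3,760 + $3,412 = $7,172
Difference: |$6,452 − $7,172| = $720.

$720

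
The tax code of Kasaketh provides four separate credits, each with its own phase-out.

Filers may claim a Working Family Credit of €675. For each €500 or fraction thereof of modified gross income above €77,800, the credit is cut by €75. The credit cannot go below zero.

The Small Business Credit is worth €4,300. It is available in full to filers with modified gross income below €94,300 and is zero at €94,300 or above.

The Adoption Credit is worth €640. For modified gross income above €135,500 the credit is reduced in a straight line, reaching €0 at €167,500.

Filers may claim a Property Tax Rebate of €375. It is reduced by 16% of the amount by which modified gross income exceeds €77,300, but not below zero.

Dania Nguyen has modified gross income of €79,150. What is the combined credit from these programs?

Working Family Credit: income exceeds €77,800 by €1,350, which is 3 full-or-partial €500 increments; reduction = 3 × €75 = €225, leaving €450.
Small Business Credit: €79,150 is below the €94,300 cutoff, so the full €4,300 applies.
Adoption Credit: €79,150 is at or below the €135,500 threshold, so the full €640 applies.
Property Tax Rebate: 16% of the €1,850 excess over €77,300 is €296; credit = €375 − €296 = €79.
Total: €450 + €4,300 + €640 + €79 = €5,469.

€5,469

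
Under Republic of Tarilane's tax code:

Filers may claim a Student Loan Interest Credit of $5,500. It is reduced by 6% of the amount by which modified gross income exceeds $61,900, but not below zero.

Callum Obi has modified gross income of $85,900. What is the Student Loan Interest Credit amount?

Student Loan Interest Credit: 6% of the $24,000 excess over $61,900 is $1,440; credit = $5,500 − $1,440 = $4,060.

$4,060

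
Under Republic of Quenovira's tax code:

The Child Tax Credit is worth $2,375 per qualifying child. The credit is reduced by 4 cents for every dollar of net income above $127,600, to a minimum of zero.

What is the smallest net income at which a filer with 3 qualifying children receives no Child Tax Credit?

Full credit = 3 × $2,375 = $7,125.
The credit falls by 4% of each dollar above $127,600, so it reaches zero when the excess is $7,125 / 4% = $178,125: income = $127,600 + $178,125 = $305,725.

$305,725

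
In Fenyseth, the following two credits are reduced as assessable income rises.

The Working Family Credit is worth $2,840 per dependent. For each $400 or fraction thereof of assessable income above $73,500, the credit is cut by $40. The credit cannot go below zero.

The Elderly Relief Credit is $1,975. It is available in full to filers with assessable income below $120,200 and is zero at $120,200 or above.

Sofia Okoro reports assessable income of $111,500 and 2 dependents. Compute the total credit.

Working Family Credit: base = 2 × $2,840 = $5,680. income exceeds $73,500 by $38,000, which is 95 full-or-partial $400 increments; reduction = 95 × $40 = $3,800, leaving $1,880.
Elderly Relief Credit: $111,500 is below the $120,200 cutoff, so the full $1,975 applies.
Total: $1,880 + $1,975 = $3,855.

$3,855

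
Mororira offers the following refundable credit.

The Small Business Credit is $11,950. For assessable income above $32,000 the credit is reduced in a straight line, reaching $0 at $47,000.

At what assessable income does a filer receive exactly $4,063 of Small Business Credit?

$41,900

$4,063 is 4,063/11,950 of the full $11,950, so 7,887/11,950 of the $15,000 range has been used: income = $32,000 + $15,000 × 7,887/11,950 = $41,900.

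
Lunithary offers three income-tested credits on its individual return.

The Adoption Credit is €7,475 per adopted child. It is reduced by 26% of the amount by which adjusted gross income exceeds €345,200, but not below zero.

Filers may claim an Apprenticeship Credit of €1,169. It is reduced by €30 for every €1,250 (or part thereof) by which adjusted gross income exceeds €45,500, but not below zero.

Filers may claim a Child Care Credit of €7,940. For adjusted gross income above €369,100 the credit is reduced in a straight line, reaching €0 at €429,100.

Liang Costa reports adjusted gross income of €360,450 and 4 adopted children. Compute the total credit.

Adoption Credit: base = 4 × €7,475 = €29,900. 26% of the €15,250 excess over €345,200 is €3,965; credit = €29,900 − €3,965 = €25,935.
Apprenticeship Credit: income exceeds €45,500 by €314,950 → 252 increments × €30 = €7,560 ≥ base, so the credit is €0.
Child Care Credit: €360,450 is at or below the €369,100 threshold, so the full €7,940 applies.
Total: €25,935 + €0 + €7,940 = €33,875.

€33,875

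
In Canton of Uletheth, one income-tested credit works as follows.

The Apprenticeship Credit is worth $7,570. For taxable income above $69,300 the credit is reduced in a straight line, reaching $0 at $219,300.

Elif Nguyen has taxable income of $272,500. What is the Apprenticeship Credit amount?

$0

Apprenticeship Credit: $272,500 is at or above $219,300, so the credit is $0.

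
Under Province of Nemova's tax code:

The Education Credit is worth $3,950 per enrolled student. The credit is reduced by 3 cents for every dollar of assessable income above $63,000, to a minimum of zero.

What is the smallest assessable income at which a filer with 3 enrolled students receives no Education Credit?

$458,000

Full credit = 3 × $3,950 = $11,850.
The credit falls by 3% of each dollar above $63,000, so it reaches zero when the excess is $11,850 / 3% = $395,000: income = $63,000 + $395,000 = $458,000.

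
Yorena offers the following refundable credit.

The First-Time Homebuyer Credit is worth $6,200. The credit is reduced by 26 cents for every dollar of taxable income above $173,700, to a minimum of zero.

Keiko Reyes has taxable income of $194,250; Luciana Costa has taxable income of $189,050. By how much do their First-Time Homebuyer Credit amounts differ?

Keiko ($194,250): First-Time Homebuyer Credit: 26% of the $20,550 excess over $173,700 is $5,343; credit = $6,200 − $5,343 = $857.
Luciana ($189,050): First-Time Homebuyer Credit: 26% of the $15,350 excess over $173,700 is $3,991; credit = $6,200 − $3,991 = $2,209.
Difference: |$857 − $2,209| = $1,352.

$1,352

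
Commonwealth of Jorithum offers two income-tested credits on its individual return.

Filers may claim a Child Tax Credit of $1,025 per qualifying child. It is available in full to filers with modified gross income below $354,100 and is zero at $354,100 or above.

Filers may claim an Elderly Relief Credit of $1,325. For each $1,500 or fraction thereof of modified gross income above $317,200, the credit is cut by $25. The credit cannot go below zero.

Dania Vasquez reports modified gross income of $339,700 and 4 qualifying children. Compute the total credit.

Child Tax Credit: base = 4 × $1,025 = $4,100. $339,700 is below the $354,100 cutoff, so the full $4,100 applies.
Elderly Relief Credit: income exceeds $317,200 by $22,500, which is 15 full-or-partial $1,500 increments; reduction = 15 × $25 = $375, leaving $950.
Total: $4,100 + $950 = $5,050.

$5,050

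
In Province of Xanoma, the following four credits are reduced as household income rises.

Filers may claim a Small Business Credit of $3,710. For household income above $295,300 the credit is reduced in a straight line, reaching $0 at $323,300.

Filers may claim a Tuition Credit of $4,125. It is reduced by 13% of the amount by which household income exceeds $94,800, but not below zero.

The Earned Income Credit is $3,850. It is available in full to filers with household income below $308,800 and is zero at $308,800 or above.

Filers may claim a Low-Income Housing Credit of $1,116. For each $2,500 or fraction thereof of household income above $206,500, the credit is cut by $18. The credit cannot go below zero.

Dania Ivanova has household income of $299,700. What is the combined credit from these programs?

Small Business Credit: $299,700 is $4,400 into a $28,000 phase-out range, leaving 23,600/28,000 of the credit: $3,710 × 23,600/28,000 = $3,127.
Tuition Credit: 13% of the $204,900 excess over $94,800 is $26,637 ≥ base, so the credit is $0.
Earned Income Credit: $299,700 is below the $308,800 cutoff, so the full $3,850 applies.
Low-Income Housing Credit: income exceeds $206,500 by $93,200, which is 38 full-or-partial $2,500 increments; reduction = 38 × $18 = $684, leaving $432.
Total: $3,127 + $0 + $3,850 + $432 = $7,409.

$7,409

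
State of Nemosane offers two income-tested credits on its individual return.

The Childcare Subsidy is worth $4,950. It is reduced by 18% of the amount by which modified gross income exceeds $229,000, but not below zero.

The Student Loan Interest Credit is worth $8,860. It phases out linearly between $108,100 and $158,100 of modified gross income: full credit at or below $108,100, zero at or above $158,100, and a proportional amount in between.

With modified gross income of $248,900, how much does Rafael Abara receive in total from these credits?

$1,368

Childcare Subsidy: 18% of the $19,900 excess over $229,000 is $3,582; credit = $4,950 − $3,582 = $1,368.
Student Loan Interest Credit: $248,900 is at or above $158,100, so the credit is $0.
Total: $1,368 + $0 = $1,368.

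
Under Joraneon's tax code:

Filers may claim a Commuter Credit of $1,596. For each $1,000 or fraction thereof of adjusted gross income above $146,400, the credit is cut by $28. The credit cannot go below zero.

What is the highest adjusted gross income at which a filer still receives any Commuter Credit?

After 56 increments the reduction is 56 × $28 = $1,568, leaving $28; one more increment wipes it out. Increment 56 ends at excess 56 × $1,000 = $56,000, so the highest qualifying income is $146,400 + $56,000 = $202,400.

$202,400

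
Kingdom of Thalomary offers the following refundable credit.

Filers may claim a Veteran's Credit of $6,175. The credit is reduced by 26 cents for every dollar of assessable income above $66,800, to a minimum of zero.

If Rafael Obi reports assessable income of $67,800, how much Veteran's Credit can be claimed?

$5,915

Veteran's Credit: 26% of the $1,000 excess over $66,800 is $260; credit = $6,175 − $260 = $5,915.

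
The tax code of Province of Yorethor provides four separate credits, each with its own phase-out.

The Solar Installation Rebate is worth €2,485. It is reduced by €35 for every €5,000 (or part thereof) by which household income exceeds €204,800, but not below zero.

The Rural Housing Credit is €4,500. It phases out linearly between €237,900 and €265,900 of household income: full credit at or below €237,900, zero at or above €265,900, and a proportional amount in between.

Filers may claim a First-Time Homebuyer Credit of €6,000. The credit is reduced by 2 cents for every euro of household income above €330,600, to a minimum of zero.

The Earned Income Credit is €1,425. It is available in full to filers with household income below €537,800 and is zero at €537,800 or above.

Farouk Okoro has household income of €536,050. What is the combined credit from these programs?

Solar Installation Rebate: income exceeds €204,800 by €331,250, which is 67 full-or-partial €5,000 increments; reduction = 67 × €35 = €2,345, leaving €140.
Rural Housing Credit: €536,050 is at or above €265,900, so the credit is €0.
First-Time Homebuyer Credit: 2% of the €205,450 excess over €330,600 is €4,109; credit = €6,000 − €4,109 = €1,891.
Earned Income Credit: €536,050 is below the €537,800 cutoff, so the full €1,425 applies.
Total: €140 + €0 + €1,891 + €1,425 = €3,456.

€3,456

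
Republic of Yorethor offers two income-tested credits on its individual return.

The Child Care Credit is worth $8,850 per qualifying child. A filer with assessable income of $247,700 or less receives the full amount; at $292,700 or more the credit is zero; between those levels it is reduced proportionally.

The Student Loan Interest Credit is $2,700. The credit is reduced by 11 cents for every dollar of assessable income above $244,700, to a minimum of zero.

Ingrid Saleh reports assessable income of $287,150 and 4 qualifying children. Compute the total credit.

Child Care Credit: base = 4 × $8,850 = $35,400. $287,150 is $39,450 into a $45,000 phase-out range, leaving 5,550/45,000 of the credit: $35,400 × 5,550/45,000 = $4,366.
Student Loan Interest Credit: 11% of the $42,450 excess over $244,700 is $4,669.50 ≥ base, so the credit is $0.
Total: $4,366 + $0 = $4,366.

$4,366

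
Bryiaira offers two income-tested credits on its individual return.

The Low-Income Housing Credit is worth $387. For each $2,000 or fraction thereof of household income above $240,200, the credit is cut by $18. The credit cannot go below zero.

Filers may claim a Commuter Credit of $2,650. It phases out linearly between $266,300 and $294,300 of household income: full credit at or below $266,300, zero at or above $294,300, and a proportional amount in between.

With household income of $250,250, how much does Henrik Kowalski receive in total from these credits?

Low-Income Housing Credit: income exceeds $240,200 by $10,050, which is 6 full-or-partial $2,000 increments; reduction = 6 × $18 = $108, leaving $279.
Commuter Credit: $250,250 is at or below the $266,300 threshold, so the full $2,650 applies.
Total: $279 + $2,650 = $2,929.

$2,929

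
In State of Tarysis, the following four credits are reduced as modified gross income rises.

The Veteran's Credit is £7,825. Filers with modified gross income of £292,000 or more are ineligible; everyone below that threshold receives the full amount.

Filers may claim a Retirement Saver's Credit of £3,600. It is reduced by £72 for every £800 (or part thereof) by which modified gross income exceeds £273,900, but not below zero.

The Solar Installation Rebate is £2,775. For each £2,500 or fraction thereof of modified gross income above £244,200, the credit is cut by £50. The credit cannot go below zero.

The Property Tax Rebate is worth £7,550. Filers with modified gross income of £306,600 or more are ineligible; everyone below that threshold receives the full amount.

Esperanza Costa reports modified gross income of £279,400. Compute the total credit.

£20,496

Veteran's Credit: £279,400 is below the £292,000 cutoff, so the full £7,825 applies.
Retirement Saver's Credit: income exceeds £273,900 by £5,500, which is 7 full-or-partial £800 increments; reduction = 7 × £72 = £504, leaving £3,096.
Solar Installation Rebate: income exceeds £244,200 by £35,200, which is 15 full-or-partial £2,500 increments; reduction = 15 × £50 = £750, leaving £2,025.
Property Tax Rebate: £279,400 is below the £306,600 cutoff, so the full £7,550 applies.
Total: £7,825 + £3,096 + £2,025 + £7,550 = £20,496.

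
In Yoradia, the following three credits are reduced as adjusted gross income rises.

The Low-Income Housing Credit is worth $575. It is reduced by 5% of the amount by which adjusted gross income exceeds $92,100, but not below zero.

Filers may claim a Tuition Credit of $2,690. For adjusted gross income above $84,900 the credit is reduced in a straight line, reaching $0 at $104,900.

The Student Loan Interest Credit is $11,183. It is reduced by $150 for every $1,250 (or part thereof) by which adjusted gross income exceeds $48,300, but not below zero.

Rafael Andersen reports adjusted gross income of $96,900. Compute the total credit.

Low-Income Housing Credit: 5% of the $4,800 excess over $92,100 is $240; credit = $575 − $240 = $335.
Tuition Credit: $96,900 is $12,000 into a $20,000 phase-out range, leaving 8,000/20,000 of the credit: $2,690 × 8,000/20,000 = $1,076.
Student Loan Interest Credit: income exceeds $48,300 by $48,600, which is 39 full-or-partial $1,250 increments; reduction = 39 × $150 = $5,850, leaving $5,333.
Total: $335 + $1,076 + $5,333 = $6,744.

$6,744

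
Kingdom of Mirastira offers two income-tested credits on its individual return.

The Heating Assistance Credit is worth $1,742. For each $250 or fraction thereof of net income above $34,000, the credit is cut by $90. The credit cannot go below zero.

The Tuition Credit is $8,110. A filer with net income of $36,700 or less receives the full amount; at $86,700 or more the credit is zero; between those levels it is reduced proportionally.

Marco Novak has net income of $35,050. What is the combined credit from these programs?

Heating Assistance Credit: income exceeds $34,000 by $1,050, which is 5 full-or-partial $250 increments; reduction = 5 × $90 = $450, leaving $1,292.
Tuition Credit: $35,050 is at or below the $36,700 threshold, so the full $8,110 applies.
Total: $1,292 + $8,110 = $9,402.

$9,402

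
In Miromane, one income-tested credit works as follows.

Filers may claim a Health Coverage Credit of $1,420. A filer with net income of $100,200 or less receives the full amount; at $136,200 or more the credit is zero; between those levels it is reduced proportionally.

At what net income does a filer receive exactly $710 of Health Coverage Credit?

$118,200

$710 is 710/1,420 of the full $1,420, so 710/1,420 of the $36,000 range has been used: income = $100,200 + $36,000 × 710/1,420 = $118,200.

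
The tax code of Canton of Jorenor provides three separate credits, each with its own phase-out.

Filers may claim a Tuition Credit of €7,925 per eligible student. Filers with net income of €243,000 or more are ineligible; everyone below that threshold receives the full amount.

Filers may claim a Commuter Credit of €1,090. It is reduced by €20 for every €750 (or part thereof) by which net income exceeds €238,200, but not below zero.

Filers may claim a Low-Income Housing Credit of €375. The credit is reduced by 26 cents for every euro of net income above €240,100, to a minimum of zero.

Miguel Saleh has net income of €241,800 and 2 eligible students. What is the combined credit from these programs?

€16,840

Tuition Credit: base = 2 × €7,925 = €15,850. €241,800 is below the €243,000 cutoff, so the full €15,850 applies.
Commuter Credit: income exceeds €238,200 by €3,600, which is 5 full-or-partial €750 increments; reduction = 5 × €20 = €100, leaving €990.
Low-Income Housing Credit: 26% of the €1,700 excess over €240,100 is €442 ≥ base, so the credit is €0.
Total: €15,850 + €990 + €0 = €16,840.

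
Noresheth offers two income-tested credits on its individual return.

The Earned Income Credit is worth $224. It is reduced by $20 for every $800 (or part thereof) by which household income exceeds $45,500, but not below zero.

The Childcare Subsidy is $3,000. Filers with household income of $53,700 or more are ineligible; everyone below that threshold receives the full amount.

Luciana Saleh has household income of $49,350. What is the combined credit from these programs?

$3,124

Earned Income Credit: income exceeds $45,500 by $3,850, which is 5 full-or-partial $800 increments; reduction = 5 × $20 = $100, leaving $124.
Childcare Subsidy: $49,350 is below the $53,700 cutoff, so the full $3,000 applies.
Total: $124 + $3,000 = $3,124.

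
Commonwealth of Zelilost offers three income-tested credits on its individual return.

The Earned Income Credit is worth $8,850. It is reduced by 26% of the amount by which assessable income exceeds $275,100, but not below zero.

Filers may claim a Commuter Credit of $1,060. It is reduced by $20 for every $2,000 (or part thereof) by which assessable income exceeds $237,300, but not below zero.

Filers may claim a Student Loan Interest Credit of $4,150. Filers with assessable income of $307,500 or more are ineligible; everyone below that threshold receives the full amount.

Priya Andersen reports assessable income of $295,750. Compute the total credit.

$8,091

Earned Income Credit: 26% of the $20,650 excess over $275,100 is $5,369; credit = $8,850 − $5,369 = $3,481.
Commuter Credit: income exceeds $237,300 by $58,450, which is 30 full-or-partial $2,000 increments; reduction = 30 × $20 = $600, leaving $460.
Student Loan Interest Credit: $295,750 is below the $307,500 cutoff, so the full $4,150 applies.
Total: $3,481 + $460 + $4,150 = $8,091.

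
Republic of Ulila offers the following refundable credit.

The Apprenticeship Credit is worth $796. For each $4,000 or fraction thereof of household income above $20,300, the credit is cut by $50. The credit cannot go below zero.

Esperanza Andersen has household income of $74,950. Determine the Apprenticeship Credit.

$96

Apprenticeship Credit: income exceeds $20,300 by $54,650, which is 14 full-or-partial $4,000 increments; reduction = 14 × $50 = $700, leaving $96.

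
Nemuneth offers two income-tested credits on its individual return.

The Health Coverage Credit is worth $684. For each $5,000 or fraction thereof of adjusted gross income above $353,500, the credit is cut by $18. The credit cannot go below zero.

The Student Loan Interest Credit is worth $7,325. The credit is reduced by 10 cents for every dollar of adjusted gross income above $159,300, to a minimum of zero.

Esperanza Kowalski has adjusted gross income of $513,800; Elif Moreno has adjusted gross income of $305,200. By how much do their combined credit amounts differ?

Esperanza ($513,800): Health Coverage Credit: income exceeds $353,500 by $160,300, which is 33 full-or-partial $5,000 increments; reduction = 33 × $18 = $594, leaving $90. Student Loan Interest Credit: 10% of the $354,500 excess over $159,300 is $35,450 ≥ base, so the credit is $0. total $90 + $0 = $90
Elif ($305,200): Health Coverage Credit: $305,200 is at or below the $353,500 threshold, so the full $684 applies. Student Loan Interest Credit: 10% of the $145,900 excess over $159,300 is $14,590 ≥ base, so the credit is $0. total $684 + $0 = $684
Difference: |$90 − $684| = $594.

$594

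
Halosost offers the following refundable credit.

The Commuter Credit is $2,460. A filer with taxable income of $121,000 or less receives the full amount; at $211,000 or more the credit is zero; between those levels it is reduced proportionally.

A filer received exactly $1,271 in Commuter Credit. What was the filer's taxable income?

$1,271 is 1,271/2,460 of the full $2,460, so 1,189/2,460 of the $90,000 range has been used: income = $121,000 + $90,000 × 1,189/2,460 = $164,500.

$164,500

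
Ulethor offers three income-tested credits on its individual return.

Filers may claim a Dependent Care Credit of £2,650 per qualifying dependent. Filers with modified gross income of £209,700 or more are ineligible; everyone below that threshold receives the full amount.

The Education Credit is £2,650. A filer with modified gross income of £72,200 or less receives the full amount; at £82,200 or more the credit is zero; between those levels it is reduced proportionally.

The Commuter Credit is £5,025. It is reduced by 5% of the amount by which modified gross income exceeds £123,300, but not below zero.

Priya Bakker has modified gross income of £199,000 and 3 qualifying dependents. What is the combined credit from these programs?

£9,190

Dependent Care Credit: base = 3 × £2,650 = £7,950. £199,000 is below the £209,700 cutoff, so the full £7,950 applies.
Education Credit: £199,000 is at or above £82,200, so the credit is £0.
Commuter Credit: 5% of the £75,700 excess over £123,300 is £3,785; credit = £5,025 − £3,785 = £1,240.
Total: £7,950 + £0 + £1,240 = £9,190.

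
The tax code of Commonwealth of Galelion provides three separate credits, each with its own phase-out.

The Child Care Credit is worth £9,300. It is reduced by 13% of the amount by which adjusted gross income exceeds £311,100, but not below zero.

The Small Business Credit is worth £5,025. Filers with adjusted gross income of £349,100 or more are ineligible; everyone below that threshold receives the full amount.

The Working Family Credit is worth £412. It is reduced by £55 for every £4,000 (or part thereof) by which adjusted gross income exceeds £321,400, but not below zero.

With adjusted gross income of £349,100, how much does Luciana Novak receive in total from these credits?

Child Care Credit: 13% of the £38,000 excess over £311,100 is £4,940; credit = £9,300 − £4,940 = £4,360.
Small Business Credit: £349,100 meets or exceeds the £349,100 cutoff, so the credit is £0.
Working Family Credit: income exceeds £321,400 by £27,700, which is 7 full-or-partial £4,000 increments; reduction = 7 × £55 = £385, leaving £27.
Total: £4,360 + £0 + £27 = £4,387.

£4,387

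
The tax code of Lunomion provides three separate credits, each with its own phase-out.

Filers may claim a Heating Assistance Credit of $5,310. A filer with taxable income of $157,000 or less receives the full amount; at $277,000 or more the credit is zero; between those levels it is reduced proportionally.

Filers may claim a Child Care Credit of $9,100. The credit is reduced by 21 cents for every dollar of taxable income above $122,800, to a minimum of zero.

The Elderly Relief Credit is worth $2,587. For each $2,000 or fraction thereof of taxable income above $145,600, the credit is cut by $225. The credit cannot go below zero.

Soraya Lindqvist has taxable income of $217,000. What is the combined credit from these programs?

$2,655

Heating Assistance Credit: $217,000 is $60,000 into a $120,000 phase-out range, leaving 60,000/120,000 of the credit: $5,310 × 60,000/120,000 = $2,655.
Child Care Credit: 21% of the $94,200 excess over $122,800 is $19,782 ≥ base, so the credit is $0.
Elderly Relief Credit: income exceeds $145,600 by $71,400 → 36 increments × $225 = $8,100 ≥ base, so the credit is $0.
Total: $2,655 + $0 + $0 = $2,655.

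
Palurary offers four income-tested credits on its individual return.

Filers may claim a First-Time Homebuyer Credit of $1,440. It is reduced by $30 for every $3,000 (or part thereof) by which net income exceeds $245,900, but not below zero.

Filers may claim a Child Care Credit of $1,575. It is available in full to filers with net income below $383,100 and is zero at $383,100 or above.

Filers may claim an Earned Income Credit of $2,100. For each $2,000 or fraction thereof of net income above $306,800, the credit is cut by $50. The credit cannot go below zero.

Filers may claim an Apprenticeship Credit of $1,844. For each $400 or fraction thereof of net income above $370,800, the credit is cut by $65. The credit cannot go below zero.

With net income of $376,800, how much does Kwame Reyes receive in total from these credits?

$2,914

First-Time Homebuyer Credit: income exceeds $245,900 by $130,900, which is 44 full-or-partial $3,000 increments; reduction = 44 × $30 = $1,320, leaving $120.
Child Care Credit: $376,800 is below the $383,100 cutoff, so the full $1,575 applies.
Earned Income Credit: income exceeds $306,800 by $70,000, which is 35 full-or-partial $2,000 increments; reduction = 35 × $50 = $1,750, leaving $350.
Apprenticeship Credit: income exceeds $370,800 by $6,000, which is 15 full-or-partial $400 increments; reduction = 15 × $65 = $975, leaving $869.
Total: $120 + $1,575 + $350 + $869 = $2,914.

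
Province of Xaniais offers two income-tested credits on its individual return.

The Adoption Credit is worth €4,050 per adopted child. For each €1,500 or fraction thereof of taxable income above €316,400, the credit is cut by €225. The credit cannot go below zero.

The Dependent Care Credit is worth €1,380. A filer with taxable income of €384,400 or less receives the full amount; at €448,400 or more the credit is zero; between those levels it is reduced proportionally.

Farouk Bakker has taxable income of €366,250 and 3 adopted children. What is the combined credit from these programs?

€5,880

Adoption Credit: base = 3 × €4,050 = €12,150. income exceeds €316,400 by €49,850, which is 34 full-or-partial €1,500 increments; reduction = 34 × €225 = €7,650, leaving €4,500.
Dependent Care Credit: €366,250 is at or below the €384,400 threshold, so the full €1,380 applies.
Total: €4,500 + €1,380 = €5,880.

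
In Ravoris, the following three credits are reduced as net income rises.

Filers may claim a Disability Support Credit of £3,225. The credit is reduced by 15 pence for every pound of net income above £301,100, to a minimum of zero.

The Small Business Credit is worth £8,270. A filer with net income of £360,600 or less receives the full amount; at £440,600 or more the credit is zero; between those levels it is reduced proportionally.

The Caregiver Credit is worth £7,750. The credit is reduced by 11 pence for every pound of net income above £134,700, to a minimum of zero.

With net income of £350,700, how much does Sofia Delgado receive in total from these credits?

Disability Support Credit: 15% of the £49,600 excess over £301,100 is £7,440 ≥ base, so the credit is £0.
Small Business Credit: £350,700 is at or below the £360,600 threshold, so the full £8,270 applies.
Caregiver Credit: 11% of the £216,000 excess over £134,700 is £23,760 ≥ base, so the credit is £0.
Total: £0 + £8,270 + £0 = £8,270.

£8,270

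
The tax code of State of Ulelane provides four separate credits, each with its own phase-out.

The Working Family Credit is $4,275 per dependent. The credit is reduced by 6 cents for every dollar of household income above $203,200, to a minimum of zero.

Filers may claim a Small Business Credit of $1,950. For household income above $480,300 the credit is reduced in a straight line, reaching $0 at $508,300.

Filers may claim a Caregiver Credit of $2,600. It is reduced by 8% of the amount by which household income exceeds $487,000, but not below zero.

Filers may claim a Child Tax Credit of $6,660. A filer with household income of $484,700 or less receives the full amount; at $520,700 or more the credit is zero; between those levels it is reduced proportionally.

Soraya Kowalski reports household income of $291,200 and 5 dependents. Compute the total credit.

Working Family Credit: base = 5 × $4,275 = $21,375. 6% of the $88,000 excess over $203,200 is $5,280; credit = $21,375 − $5,280 = $16,095.
Small Business Credit: $291,200 is at or below the $480,300 threshold, so the full $1,950 applies.
Caregiver Credit: $291,200 is at or below the $487,000 threshold, so the full $2,600 applies.
Child Tax Credit: $291,200 is at or below the $484,700 threshold, so the full $6,660 applies.
Total: $16,095 + $1,950 + $2,600 + $6,660 = $27,305.

$27,305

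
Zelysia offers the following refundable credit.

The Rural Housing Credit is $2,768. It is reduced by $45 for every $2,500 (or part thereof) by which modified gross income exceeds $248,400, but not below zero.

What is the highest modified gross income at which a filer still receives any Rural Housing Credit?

$400,900

After 61 increments the reduction is 61 × $45 = $2,745, leaving $23; one more increment wipes it out. Increment 61 ends at excess 61 × $2,500 = $152,500, so the highest qualifying income is $248,400 + $152,500 = $400,900.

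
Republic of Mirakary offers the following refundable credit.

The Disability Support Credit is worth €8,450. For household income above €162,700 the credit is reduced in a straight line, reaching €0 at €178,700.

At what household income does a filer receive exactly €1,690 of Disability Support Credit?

€175,500

€1,690 is 1,690/8,450 of the full €8,450, so 6,760/8,450 of the €16,000 range has been used: income = €162,700 + €16,000 × 6,760/8,450 = €175,500.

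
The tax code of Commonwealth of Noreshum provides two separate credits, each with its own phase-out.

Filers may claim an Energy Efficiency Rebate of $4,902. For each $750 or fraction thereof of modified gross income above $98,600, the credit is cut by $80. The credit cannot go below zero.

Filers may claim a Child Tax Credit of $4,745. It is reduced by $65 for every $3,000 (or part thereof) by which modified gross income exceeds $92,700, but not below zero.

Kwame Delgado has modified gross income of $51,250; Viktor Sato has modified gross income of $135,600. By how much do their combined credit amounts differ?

$4,975

Kwame ($51,250): Energy Efficiency Rebate: $51,250 is at or below the $98,600 threshold, so the full $4,902 applies. Child Tax Credit: $51,250 is at or below the $92,700 threshold, so the full $4,745 applies. total $4,902 + $4,745 = $9,647
Viktor ($135,600): Energy Efficiency Rebate: income exceeds $98,600 by $37,000, which is 50 full-or-partial $750 increments; reduction = 50 × $80 = $4,000, leaving $902. Child Tax Credit: income exceeds $92,700 by $42,900, which is 15 full-or-partial $3,000 increments; reduction = 15 × $65 = $975, leaving $3,770. total $902 + $3,770 = $4,672
Difference: |$9,647 − $4,672| = $4,975.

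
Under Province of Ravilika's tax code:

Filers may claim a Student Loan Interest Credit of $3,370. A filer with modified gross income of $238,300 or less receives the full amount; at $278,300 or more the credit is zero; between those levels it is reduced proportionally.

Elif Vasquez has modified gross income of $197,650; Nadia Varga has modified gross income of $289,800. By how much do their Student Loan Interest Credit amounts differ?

$3,370

Elif ($197,650): Student Loan Interest Credit: $197,650 is at or below the $238,300 threshold, so the full $3,370 applies.
Nadia ($289,800): Student Loan Interest Credit: $289,800 is at or above $278,300, so the credit is $0.
Difference: |$3,370 − $0| = $3,370.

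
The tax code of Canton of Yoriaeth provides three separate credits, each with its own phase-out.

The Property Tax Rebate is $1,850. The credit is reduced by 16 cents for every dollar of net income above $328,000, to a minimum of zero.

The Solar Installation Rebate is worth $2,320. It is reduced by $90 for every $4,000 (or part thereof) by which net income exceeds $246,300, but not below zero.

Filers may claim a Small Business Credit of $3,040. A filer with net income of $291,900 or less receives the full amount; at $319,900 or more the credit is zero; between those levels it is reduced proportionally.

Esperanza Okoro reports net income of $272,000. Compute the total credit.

Property Tax Rebate: $272,000 is at or below the $328,000 threshold, so the full $1,850 applies.
Solar Installation Rebate: income exceeds $246,300 by $25,700, which is 7 full-or-partial $4,000 increments; reduction = 7 × $90 = $630, leaving $1,690.
Small Business Credit: $272,000 is at or below the $291,900 threshold, so the full $3,040 applies.
Total: $1,850 + $1,690 + $3,040 = $6,580.

$6,580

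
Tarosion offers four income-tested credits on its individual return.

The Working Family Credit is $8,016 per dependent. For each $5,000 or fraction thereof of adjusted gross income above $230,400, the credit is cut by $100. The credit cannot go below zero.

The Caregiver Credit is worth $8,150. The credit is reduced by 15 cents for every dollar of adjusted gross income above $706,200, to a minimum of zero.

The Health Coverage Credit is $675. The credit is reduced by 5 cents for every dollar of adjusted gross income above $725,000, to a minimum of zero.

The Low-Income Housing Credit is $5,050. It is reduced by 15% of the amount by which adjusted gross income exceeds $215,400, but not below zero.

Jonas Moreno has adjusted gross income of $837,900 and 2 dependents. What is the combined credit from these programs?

Working Family Credit: base = 2 × $8,016 = $16,032. income exceeds $230,400 by $607,500, which is 122 full-or-partial $5,000 increments; reduction = 122 × $100 = $12,200, leaving $3,832.
Caregiver Credit: 15% of the $131,700 excess over $706,200 is $19,755 ≥ base, so the credit is $0.
Health Coverage Credit: 5% of the $112,900 excess over $725,000 is $5,645 ≥ base, so the credit is $0.
Low-Income Housing Credit: 15% of the $622,500 excess over $215,400 is $93,375 ≥ base, so the credit is $0.
Total: $3,832 + $0 + $0 + $0 = $3,832.

$3,832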